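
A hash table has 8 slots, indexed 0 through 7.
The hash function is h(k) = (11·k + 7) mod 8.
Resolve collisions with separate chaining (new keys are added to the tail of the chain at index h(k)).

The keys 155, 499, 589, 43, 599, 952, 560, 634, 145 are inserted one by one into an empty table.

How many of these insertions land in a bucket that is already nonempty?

3

Insert 155: h=0, bucket 0 empty → new chain.
Insert 499: h=0, bucket 0 nonempty → append to chain.
Insert 589: h=6, bucket 6 empty → new chain.
Insert 43: h=0, bucket 0 nonempty → append to chain.
Insert 599: h=4, bucket 4 empty → new chain.
Insert 952: h=7, bucket 7 empty → new chain.
Insert 560: h=7, bucket 7 nonempty → append to chain.
Insert 634: h=5, bucket 5 empty → new chain.
Insert 145: h=2, bucket 2 empty → new chain.
Final buckets:
0: 155 -> 499 -> 43
1: _
2: 145
3: _
4: 599
5: 634
6: 589
7: 952 -> 560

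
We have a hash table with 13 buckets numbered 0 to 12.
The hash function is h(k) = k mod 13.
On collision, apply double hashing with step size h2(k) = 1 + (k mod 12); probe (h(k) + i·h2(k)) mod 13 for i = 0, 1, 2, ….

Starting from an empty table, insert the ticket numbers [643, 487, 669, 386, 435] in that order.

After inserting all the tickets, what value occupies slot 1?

487

Insert 643: h=6, slot 6 empty -> index 6.
Insert 487: h=6, h2=8, slot 6 occupied -> index 1.
Insert 669: h=6, h2=10, slot 6 occupied -> index 3.
Insert 386: h=9, slot 9 empty -> index 9.
Insert 435: h=6, h2=4, slot 6 occupied -> index 10.
Table: [-, 487, -, 669, -, -, 643, -, -, 386, 435, -, -]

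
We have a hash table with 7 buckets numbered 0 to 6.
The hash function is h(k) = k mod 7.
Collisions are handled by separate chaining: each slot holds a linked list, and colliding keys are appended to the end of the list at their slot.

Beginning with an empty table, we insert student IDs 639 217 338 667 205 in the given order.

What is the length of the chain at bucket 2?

4

639 -> bucket 2
217 -> bucket 0
338 -> bucket 2 (collision)
667 -> bucket 2 (collision)
205 -> bucket 2 (collision)
Final buckets:
0: 217
1: —
2: 639 -> 338 -> 667 -> 205
3: —
4: —
5: —
6: —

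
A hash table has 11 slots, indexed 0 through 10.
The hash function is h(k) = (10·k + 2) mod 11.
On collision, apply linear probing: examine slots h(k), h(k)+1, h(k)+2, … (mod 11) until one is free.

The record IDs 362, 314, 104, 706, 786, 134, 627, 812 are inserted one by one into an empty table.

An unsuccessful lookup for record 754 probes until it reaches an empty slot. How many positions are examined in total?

362: h=3 -> slot 3
314: h=7 -> slot 7
104: h=8 -> slot 8
706: h=0 -> slot 0
786: h=8, probe 8,9 -> slot 9
134: h=0, probe 0,1 -> slot 1
627: h=2 -> slot 2
812: h=4 -> slot 4
Table: [706, 134, 627, 362, 812, -, -, 314, 104, 786, -]
Lookup 754: h=7, probe 7,8,9,10 → slot 10 empty, not found.

4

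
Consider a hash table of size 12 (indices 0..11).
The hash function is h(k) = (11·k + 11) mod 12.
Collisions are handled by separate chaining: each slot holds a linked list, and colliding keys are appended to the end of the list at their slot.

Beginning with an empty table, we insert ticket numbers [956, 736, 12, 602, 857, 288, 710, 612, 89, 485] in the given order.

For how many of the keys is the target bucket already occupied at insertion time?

Insert 956: h=3, bucket 3 empty -> new chain.
Insert 736: h=7, bucket 7 empty -> new chain.
Insert 12: h=11, bucket 11 empty -> new chain.
Insert 602: h=9, bucket 9 empty -> new chain.
Insert 857: h=6, bucket 6 empty -> new chain.
Insert 288: h=11, bucket 11 nonempty -> append to chain.
Insert 710: h=9, bucket 9 nonempty -> append to chain.
Insert 612: h=11, bucket 11 nonempty -> append to chain.
Insert 89: h=6, bucket 6 nonempty -> append to chain.
Insert 485: h=6, bucket 6 nonempty -> append to chain.
Final buckets:
0: —
1: —
2: —
3: 956
4: —
5: —
6: 857 -> 89 -> 485
7: 736
8: —
9: 602 -> 710
10: —
11: 12 -> 288 -> 612

5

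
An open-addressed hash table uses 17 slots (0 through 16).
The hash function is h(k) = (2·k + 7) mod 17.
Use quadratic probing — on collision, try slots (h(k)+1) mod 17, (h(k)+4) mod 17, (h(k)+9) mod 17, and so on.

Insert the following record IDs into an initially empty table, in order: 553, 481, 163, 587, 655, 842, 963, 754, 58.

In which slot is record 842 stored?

553 hashes to 8; slot 8 is free → place at 8.
481 hashes to 0; slot 0 is free → place at 0.
163 hashes to 10; slot 10 is free → place at 10.
587 hashes to 8; 8 taken → place at 9.
655 hashes to 8; 8,9 taken → place at 12.
842 hashes to 8; 8,9,12,0 taken → place at 7.
963 hashes to 12; 12 taken → place at 13.
754 hashes to 2; slot 2 is free → place at 2.
58 hashes to 4; slot 4 is free → place at 4.
Table: [481, -, 754, -, 58, -, -, 842, 553, 587, 163, -, 655, 963, -, -, -]

7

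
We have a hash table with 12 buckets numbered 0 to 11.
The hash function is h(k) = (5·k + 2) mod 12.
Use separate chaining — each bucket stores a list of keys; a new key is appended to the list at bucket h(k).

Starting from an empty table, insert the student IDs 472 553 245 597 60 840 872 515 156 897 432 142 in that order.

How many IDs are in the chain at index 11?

2

472 -> bucket 10
553 -> bucket 7
245 -> bucket 3
597 -> bucket 11
60 -> bucket 2
840 -> bucket 2 (collision)
872 -> bucket 6
515 -> bucket 9
156 -> bucket 2 (collision)
897 -> bucket 11 (collision)
432 -> bucket 2 (collision)
142 -> bucket 4
Final buckets:
0: .
1: .
2: 60 -> 840 -> 156 -> 432
3: 245
4: 142
5: .
6: 872
7: 553
8: .
9: 515
10: 472
11: 597 -> 897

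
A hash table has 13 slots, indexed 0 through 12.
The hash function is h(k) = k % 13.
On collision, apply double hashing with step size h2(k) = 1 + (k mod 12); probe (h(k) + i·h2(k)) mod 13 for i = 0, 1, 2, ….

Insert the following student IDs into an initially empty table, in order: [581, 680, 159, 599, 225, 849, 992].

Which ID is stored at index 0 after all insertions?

992

581 hashes to 9; slot 9 is free → place at 9.
680 hashes to 4; slot 4 is free → place at 4.
159 hashes to 3; slot 3 is free → place at 3.
599 hashes to 1; slot 1 is free → place at 1.
225 hashes to 4, h2=10; 4,1 taken → place at 11.
849 hashes to 4, h2=10; 4,1,11 taken → place at 8.
992 hashes to 4, h2=9; 4 taken → place at 0.
Table: [992, 599, ∅, 159, 680, ∅, ∅, ∅, 849, 581, ∅, 225, ∅]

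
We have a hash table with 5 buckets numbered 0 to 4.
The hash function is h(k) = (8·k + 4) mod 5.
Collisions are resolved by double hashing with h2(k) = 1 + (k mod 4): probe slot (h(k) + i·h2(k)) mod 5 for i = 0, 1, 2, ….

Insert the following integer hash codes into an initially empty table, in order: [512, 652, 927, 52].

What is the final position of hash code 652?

512 hashes to 0; slot 0 is free → place at 0.
652 hashes to 0, h2=1; 0 taken → place at 1.
927 hashes to 0, h2=4; 0 taken → place at 4.
52 hashes to 0, h2=1; 0,1 taken → place at 2.
Table: [512, 652, 52, _, 927]

1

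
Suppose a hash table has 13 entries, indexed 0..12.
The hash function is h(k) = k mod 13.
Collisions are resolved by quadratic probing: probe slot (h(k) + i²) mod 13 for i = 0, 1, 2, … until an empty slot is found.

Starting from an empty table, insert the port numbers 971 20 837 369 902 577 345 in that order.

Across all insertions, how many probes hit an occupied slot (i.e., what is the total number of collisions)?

10

971: h=9 → slot 9
20: h=7 → slot 7
837: h=5 → slot 5
369: h=5, probe 5,6 → slot 6
902: h=5, probe 5,6,9,1 → slot 1
577: h=5, probe 5,6,9,1,8 → slot 8
345: h=7, probe 7,8,11 → slot 11
Table: [-, 902, -, -, -, 837, 369, 20, 577, 971, -, 345, -]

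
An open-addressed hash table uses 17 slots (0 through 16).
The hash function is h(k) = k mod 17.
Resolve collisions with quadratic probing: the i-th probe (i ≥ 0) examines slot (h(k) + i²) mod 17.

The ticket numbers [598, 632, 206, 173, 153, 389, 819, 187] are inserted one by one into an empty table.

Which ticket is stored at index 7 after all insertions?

173

598: h=3 -> slot 3
632: h=3, probe 3,4 -> slot 4
206: h=2 -> slot 2
173: h=3, probe 3,4,7 -> slot 7
153: h=0 -> slot 0
389: h=15 -> slot 15
819: h=3, probe 3,4,7,12 -> slot 12
187: h=0, probe 0,1 -> slot 1
Table: [153, 187, 206, 598, 632, _, _, 173, _, _, _, _, 819, _, _, 389, _]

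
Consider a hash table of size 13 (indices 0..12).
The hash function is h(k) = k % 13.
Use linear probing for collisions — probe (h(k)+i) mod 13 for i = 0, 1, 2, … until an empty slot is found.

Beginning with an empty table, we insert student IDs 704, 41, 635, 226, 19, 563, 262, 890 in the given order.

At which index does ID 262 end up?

704: h=2 → slot 2
41: h=2, probe 2,3 → slot 3
635: h=11 → slot 11
226: h=5 → slot 5
19: h=6 → slot 6
563: h=4 → slot 4
262: h=2, probe 2,3,4,5,6,7 → slot 7
890: h=6, probe 6,7,8 → slot 8
Table: [∅, ∅, 704, 41, 563, 226, 19, 262, 890, ∅, ∅, 635, ∅]

7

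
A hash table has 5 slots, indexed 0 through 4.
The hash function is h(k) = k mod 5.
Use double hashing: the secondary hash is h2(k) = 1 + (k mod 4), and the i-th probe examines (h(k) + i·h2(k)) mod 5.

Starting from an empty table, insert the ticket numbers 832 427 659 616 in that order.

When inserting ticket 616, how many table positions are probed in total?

3

832 hashes to 2; slot 2 is free => place at 2.
427 hashes to 2, h2=4; 2 taken => place at 1.
659 hashes to 4; slot 4 is free => place at 4.
616 hashes to 1, h2=1; 1,2 taken => place at 3.
Table: [_, 427, 832, 616, 659]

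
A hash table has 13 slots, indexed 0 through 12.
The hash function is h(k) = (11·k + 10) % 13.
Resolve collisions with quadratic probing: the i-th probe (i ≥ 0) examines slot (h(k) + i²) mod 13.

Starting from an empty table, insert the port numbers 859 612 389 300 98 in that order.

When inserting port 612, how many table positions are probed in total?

Insert 859: h=8, slot 8 empty -> index 8.
Insert 612: h=8, slot 8 occupied -> index 9.
Insert 389: h=12, slot 12 empty -> index 12.
Insert 300: h=8, slots 8,9,12 occupied -> index 4.
Insert 98: h=9, slot 9 occupied -> index 10.
Table: [., ., ., ., 300, ., ., ., 859, 612, 98, ., 389]

2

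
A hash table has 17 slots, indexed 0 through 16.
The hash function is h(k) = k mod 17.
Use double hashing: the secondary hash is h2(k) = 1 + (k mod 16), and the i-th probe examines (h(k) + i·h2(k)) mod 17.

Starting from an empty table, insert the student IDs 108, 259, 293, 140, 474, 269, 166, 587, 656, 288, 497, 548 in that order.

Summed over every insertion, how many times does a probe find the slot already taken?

108: h=6 → slot 6
259: h=4 → slot 4
293: h=4, h2=6, probe 4,10 → slot 10
140: h=4, h2=13, probe 4,0 → slot 0
474: h=15 → slot 15
269: h=14 → slot 14
166: h=13 → slot 13
587: h=9 → slot 9
656: h=10, h2=1, probe 10,11 → slot 11
288: h=16 → slot 16
497: h=4, h2=2, probe 4,6,8 → slot 8
548: h=4, h2=5, probe 4,9,14,2 → slot 2
Table: [140, —, 548, —, 259, —, 108, —, 497, 587, 293, 656, —, 166, 269, 474, 288]

8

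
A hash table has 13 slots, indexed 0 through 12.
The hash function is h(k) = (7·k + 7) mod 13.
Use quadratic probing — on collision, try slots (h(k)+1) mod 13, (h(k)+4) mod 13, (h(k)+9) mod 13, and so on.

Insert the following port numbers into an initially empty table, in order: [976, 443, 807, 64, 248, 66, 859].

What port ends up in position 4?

Insert 976: h=1, slot 1 empty -> index 1.
Insert 443: h=1, slot 1 occupied -> index 2.
Insert 807: h=1, slots 1,2 occupied -> index 5.
Insert 64: h=0, slot 0 empty -> index 0.
Insert 248: h=1, slots 1,2,5 occupied -> index 10.
Insert 66: h=1, slots 1,2,5,10 occupied -> index 4.
Insert 859: h=1, slots 1,2,5,10,4,0 occupied -> index 11.
Table: [64, 976, 443, -, 66, 807, -, -, -, -, 248, 859, -]

66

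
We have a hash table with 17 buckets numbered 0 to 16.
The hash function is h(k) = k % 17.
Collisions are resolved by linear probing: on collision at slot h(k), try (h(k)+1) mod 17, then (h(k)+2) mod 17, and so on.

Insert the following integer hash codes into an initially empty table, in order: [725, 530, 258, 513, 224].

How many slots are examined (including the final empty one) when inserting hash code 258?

725 hashes to 11; slot 11 is free => place at 11.
530 hashes to 3; slot 3 is free => place at 3.
258 hashes to 3; 3 taken => place at 4.
513 hashes to 3; 3,4 taken => place at 5.
224 hashes to 3; 3,4,5 taken => place at 6.
Table: [—, —, —, 530, 258, 513, 224, —, —, —, —, 725, —, —, —, —, —]

2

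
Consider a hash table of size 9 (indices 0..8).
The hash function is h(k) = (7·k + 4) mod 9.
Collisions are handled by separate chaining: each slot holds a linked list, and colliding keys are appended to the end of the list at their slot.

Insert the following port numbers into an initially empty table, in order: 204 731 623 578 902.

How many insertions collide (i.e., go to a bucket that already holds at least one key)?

204 -> bucket 1
731 -> bucket 0
623 -> bucket 0 (collision)
578 -> bucket 0 (collision)
902 -> bucket 0 (collision)
Final buckets:
0: 731 -> 623 -> 578 -> 902
1: 204
2: ∅
3: ∅
4: ∅
5: ∅
6: ∅
7: ∅
8: ∅

3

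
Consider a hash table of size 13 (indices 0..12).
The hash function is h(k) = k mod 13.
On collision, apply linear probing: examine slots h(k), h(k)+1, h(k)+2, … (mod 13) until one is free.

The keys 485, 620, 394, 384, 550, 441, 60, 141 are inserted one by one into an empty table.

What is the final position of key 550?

6

Insert 485: h=4, slot 4 empty → index 4.
Insert 620: h=9, slot 9 empty → index 9.
Insert 394: h=4, slot 4 occupied → index 5.
Insert 384: h=7, slot 7 empty → index 7.
Insert 550: h=4, slots 4,5 occupied → index 6.
Insert 441: h=12, slot 12 empty → index 12.
Insert 60: h=8, slot 8 empty → index 8.
Insert 141: h=11, slot 11 empty → index 11.
Table: [., ., ., ., 485, 394, 550, 384, 60, 620, ., 141, 441]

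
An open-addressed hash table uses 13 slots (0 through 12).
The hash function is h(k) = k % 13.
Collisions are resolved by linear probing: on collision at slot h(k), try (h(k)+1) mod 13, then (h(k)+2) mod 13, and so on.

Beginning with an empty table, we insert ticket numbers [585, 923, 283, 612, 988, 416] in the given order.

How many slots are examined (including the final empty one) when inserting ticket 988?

585 hashes to 0; slot 0 is free → place at 0.
923 hashes to 0; 0 taken → place at 1.
283 hashes to 10; slot 10 is free → place at 10.
612 hashes to 1; 1 taken → place at 2.
988 hashes to 0; 0,1,2 taken → place at 3.
416 hashes to 0; 0,1,2,3 taken → place at 4.
Table: [585, 923, 612, 988, 416, —, —, —, —, —, 283, —, —]

4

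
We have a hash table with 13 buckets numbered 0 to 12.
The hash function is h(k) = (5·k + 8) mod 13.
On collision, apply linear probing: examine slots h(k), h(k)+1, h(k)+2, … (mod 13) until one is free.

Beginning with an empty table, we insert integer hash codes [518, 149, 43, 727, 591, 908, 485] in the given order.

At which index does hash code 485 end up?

4

518 hashes to 11; slot 11 is free -> place at 11.
149 hashes to 12; slot 12 is free -> place at 12.
43 hashes to 2; slot 2 is free -> place at 2.
727 hashes to 3; slot 3 is free -> place at 3.
591 hashes to 12; 12 taken -> place at 0.
908 hashes to 11; 11,12,0 taken -> place at 1.
485 hashes to 2; 2,3 taken -> place at 4.
Table: [591, 908, 43, 727, 485, ., ., ., ., ., ., 518, 149]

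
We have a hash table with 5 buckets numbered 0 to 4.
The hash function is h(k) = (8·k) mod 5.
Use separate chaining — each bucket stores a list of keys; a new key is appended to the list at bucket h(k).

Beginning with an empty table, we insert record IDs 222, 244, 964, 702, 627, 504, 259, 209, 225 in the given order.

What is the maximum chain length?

5

222 -> bucket 1
244 -> bucket 2
964 -> bucket 2 (collision)
702 -> bucket 1 (collision)
627 -> bucket 1 (collision)
504 -> bucket 2 (collision)
259 -> bucket 2 (collision)
209 -> bucket 2 (collision)
225 -> bucket 0
Final buckets:
0: 225
1: 222 -> 702 -> 627
2: 244 -> 964 -> 504 -> 259 -> 209
3: —
4: —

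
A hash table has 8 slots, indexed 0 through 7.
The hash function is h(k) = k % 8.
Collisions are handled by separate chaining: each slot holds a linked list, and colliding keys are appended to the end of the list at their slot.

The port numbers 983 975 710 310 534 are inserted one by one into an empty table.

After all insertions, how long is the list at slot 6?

3

Insert 983: h=7, bucket 7 empty → new chain.
Insert 975: h=7, bucket 7 nonempty → append to chain.
Insert 710: h=6, bucket 6 empty → new chain.
Insert 310: h=6, bucket 6 nonempty → append to chain.
Insert 534: h=6, bucket 6 nonempty → append to chain.
Final buckets:
0: ∅
1: ∅
2: ∅
3: ∅
4: ∅
5: ∅
6: 710 -> 310 -> 534
7: 983 -> 975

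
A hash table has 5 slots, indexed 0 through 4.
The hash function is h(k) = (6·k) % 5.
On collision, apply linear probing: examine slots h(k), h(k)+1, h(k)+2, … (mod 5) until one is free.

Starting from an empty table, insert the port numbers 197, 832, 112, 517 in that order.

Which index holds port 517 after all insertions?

0

197 hashes to 2; slot 2 is free → place at 2.
832 hashes to 2; 2 taken → place at 3.
112 hashes to 2; 2,3 taken → place at 4.
517 hashes to 2; 2,3,4 taken → place at 0.
Table: [517, ∅, 197, 832, 112]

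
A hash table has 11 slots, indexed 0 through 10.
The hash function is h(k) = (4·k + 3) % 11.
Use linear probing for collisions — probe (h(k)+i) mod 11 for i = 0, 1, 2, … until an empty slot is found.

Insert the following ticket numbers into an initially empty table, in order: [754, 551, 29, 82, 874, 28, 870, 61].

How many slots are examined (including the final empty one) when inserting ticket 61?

6

754 hashes to 5; slot 5 is free → place at 5.
551 hashes to 7; slot 7 is free → place at 7.
29 hashes to 9; slot 9 is free → place at 9.
82 hashes to 1; slot 1 is free → place at 1.
874 hashes to 1; 1 taken → place at 2.
28 hashes to 5; 5 taken → place at 6.
870 hashes to 7; 7 taken → place at 8.
61 hashes to 5; 5,6,7,8,9 taken → place at 10.
Table: [_, 82, 874, _, _, 754, 28, 551, 870, 29, 61]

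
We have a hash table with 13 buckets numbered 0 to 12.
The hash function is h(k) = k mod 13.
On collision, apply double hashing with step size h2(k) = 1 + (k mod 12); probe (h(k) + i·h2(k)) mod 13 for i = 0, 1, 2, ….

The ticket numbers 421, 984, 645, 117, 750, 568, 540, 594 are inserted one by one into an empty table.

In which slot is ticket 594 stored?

421 hashes to 5; slot 5 is free => place at 5.
984 hashes to 9; slot 9 is free => place at 9.
645 hashes to 8; slot 8 is free => place at 8.
117 hashes to 0; slot 0 is free => place at 0.
750 hashes to 9, h2=7; 9 taken => place at 3.
568 hashes to 9, h2=5; 9 taken => place at 1.
540 hashes to 7; slot 7 is free => place at 7.
594 hashes to 9, h2=7; 9,3 taken => place at 10.
Table: [117, 568, ., 750, ., 421, ., 540, 645, 984, 594, ., .]

10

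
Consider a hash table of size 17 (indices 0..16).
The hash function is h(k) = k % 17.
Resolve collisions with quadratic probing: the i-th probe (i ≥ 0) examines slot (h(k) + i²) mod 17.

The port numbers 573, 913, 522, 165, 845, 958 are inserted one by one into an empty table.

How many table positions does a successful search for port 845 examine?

5

573 hashes to 12; slot 12 is free -> place at 12.
913 hashes to 12; 12 taken -> place at 13.
522 hashes to 12; 12,13 taken -> place at 16.
165 hashes to 12; 12,13,16 taken -> place at 4.
845 hashes to 12; 12,13,16,4 taken -> place at 11.
958 hashes to 6; slot 6 is free -> place at 6.
Table: [—, —, —, —, 165, —, 958, —, —, —, —, 845, 573, 913, —, —, 522]
Lookup 845: h=12, probe 12,13,16,4,11 → found at 11.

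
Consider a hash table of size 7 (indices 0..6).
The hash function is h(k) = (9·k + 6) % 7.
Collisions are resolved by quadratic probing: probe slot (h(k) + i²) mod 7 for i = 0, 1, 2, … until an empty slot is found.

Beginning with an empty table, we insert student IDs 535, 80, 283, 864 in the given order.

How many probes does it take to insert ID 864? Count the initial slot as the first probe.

535: h=5 -> slot 5
80: h=5, probe 5,6 -> slot 6
283: h=5, probe 5,6,2 -> slot 2
864: h=5, probe 5,6,2,0 -> slot 0
Table: [864, —, 283, —, —, 535, 80]

4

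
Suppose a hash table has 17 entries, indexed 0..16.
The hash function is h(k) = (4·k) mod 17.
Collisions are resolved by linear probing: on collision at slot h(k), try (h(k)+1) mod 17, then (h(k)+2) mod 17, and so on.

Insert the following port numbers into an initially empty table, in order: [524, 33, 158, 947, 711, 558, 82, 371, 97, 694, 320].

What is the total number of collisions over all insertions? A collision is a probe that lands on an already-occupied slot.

22

524 hashes to 5; slot 5 is free => place at 5.
33 hashes to 13; slot 13 is free => place at 13.
158 hashes to 3; slot 3 is free => place at 3.
947 hashes to 14; slot 14 is free => place at 14.
711 hashes to 5; 5 taken => place at 6.
558 hashes to 5; 5,6 taken => place at 7.
82 hashes to 5; 5,6,7 taken => place at 8.
371 hashes to 5; 5,6,7,8 taken => place at 9.
97 hashes to 14; 14 taken => place at 15.
694 hashes to 5; 5,6,7,8,9 taken => place at 10.
320 hashes to 5; 5,6,7,8,9,10 taken => place at 11.
Table: [-, -, -, 158, -, 524, 711, 558, 82, 371, 694, 320, -, 33, 947, 97, -]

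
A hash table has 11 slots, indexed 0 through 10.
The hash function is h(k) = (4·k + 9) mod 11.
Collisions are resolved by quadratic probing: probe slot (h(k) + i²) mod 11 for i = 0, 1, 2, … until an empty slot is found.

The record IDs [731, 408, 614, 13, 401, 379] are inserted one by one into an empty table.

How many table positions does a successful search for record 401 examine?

Insert 731: h=7, slot 7 empty -> index 7.
Insert 408: h=2, slot 2 empty -> index 2.
Insert 614: h=1, slot 1 empty -> index 1.
Insert 13: h=6, slot 6 empty -> index 6.
Insert 401: h=7, slot 7 occupied -> index 8.
Insert 379: h=7, slots 7,8 occupied -> index 0.
Table: [379, 614, 408, —, —, —, 13, 731, 401, —, —]
Lookup 401: h=7, probe 7,8 → found at 8.

2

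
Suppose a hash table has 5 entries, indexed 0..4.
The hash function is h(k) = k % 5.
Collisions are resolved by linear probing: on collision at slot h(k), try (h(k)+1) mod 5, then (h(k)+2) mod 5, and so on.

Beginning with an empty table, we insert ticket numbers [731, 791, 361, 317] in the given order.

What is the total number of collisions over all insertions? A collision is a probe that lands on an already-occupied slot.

731 hashes to 1; slot 1 is free -> place at 1.
791 hashes to 1; 1 taken -> place at 2.
361 hashes to 1; 1,2 taken -> place at 3.
317 hashes to 2; 2,3 taken -> place at 4.
Table: [_, 731, 791, 361, 317]

5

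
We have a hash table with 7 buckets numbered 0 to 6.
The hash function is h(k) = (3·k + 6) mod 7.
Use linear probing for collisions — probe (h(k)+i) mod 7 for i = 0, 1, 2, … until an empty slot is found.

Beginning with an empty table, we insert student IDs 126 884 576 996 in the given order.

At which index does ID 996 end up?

126: h=6 -> slot 6
884: h=5 -> slot 5
576: h=5, probe 5,6,0 -> slot 0
996: h=5, probe 5,6,0,1 -> slot 1
Table: [576, 996, ., ., ., 884, 126]

1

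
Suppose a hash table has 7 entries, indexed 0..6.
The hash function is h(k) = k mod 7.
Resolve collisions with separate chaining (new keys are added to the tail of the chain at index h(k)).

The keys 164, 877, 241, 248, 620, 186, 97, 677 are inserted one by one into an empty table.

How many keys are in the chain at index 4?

164 → bucket 3
877 → bucket 2
241 → bucket 3 (collision)
248 → bucket 3 (collision)
620 → bucket 4
186 → bucket 4 (collision)
97 → bucket 6
677 → bucket 5
Final buckets:
0: —
1: —
2: 877
3: 164 -> 241 -> 248
4: 620 -> 186
5: 677
6: 97

2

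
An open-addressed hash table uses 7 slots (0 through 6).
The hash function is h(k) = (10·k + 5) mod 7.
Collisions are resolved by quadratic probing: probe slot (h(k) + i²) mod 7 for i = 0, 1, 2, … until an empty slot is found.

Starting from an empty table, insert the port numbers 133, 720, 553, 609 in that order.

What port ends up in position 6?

Insert 133: h=5, slot 5 empty -> index 5.
Insert 720: h=2, slot 2 empty -> index 2.
Insert 553: h=5, slot 5 occupied -> index 6.
Insert 609: h=5, slots 5,6,2 occupied -> index 0.
Table: [609, ., 720, ., ., 133, 553]

553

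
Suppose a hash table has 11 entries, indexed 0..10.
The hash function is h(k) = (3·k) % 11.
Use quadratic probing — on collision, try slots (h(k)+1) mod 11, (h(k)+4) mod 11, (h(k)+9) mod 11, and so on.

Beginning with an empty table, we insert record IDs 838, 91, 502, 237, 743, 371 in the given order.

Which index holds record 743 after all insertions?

8

838: h=6 -> slot 6
91: h=9 -> slot 9
502: h=10 -> slot 10
237: h=7 -> slot 7
743: h=7, probe 7,8 -> slot 8
371: h=2 -> slot 2
Table: [-, -, 371, -, -, -, 838, 237, 743, 91, 502]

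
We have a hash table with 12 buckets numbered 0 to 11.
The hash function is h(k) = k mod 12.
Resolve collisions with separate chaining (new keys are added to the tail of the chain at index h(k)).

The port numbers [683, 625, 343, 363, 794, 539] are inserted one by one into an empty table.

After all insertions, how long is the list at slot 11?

683 -> bucket 11
625 -> bucket 1
343 -> bucket 7
363 -> bucket 3
794 -> bucket 2
539 -> bucket 11 (collision)
Final buckets:
0: —
1: 625
2: 794
3: 363
4: —
5: —
6: —
7: 343
8: —
9: —
10: —
11: 683 -> 539

2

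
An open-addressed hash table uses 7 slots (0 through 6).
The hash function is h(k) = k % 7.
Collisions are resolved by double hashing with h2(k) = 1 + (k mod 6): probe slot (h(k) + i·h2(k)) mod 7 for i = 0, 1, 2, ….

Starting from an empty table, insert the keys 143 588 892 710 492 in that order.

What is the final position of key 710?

6

143: h=3 => slot 3
588: h=0 => slot 0
892: h=3, h2=5, probe 3,1 => slot 1
710: h=3, h2=3, probe 3,6 => slot 6
492: h=2 => slot 2
Table: [588, 892, 492, 143, -, -, 710]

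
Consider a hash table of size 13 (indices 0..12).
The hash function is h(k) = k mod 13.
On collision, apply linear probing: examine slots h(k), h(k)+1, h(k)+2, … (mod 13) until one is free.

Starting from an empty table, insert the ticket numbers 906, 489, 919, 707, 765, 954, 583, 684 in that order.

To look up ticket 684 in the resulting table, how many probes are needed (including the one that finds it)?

6

Insert 906: h=9, slot 9 empty → index 9.
Insert 489: h=8, slot 8 empty → index 8.
Insert 919: h=9, slot 9 occupied → index 10.
Insert 707: h=5, slot 5 empty → index 5.
Insert 765: h=11, slot 11 empty → index 11.
Insert 954: h=5, slot 5 occupied → index 6.
Insert 583: h=11, slot 11 occupied → index 12.
Insert 684: h=8, slots 8,9,10,11,12 occupied → index 0.
Table: [684, -, -, -, -, 707, 954, -, 489, 906, 919, 765, 583]
Lookup 684: h=8, probe 8,9,10,11,12,0 → found at 0.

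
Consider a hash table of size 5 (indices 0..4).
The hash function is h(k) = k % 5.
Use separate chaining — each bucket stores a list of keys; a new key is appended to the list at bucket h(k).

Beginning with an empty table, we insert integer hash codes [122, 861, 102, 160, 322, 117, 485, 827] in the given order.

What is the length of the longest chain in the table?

5

Insert 122: h=2, bucket 2 empty -> new chain.
Insert 861: h=1, bucket 1 empty -> new chain.
Insert 102: h=2, bucket 2 nonempty -> append to chain.
Insert 160: h=0, bucket 0 empty -> new chain.
Insert 322: h=2, bucket 2 nonempty -> append to chain.
Insert 117: h=2, bucket 2 nonempty -> append to chain.
Insert 485: h=0, bucket 0 nonempty -> append to chain.
Insert 827: h=2, bucket 2 nonempty -> append to chain.
Final buckets:
0: 160 -> 485
1: 861
2: 122 -> 102 -> 322 -> 117 -> 827
3: —
4: —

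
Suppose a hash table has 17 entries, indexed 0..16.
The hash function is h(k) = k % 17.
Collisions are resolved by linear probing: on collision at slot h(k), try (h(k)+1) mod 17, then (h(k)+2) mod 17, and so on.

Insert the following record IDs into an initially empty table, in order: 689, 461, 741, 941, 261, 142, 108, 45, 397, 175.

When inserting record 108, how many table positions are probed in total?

689 hashes to 9; slot 9 is free -> place at 9.
461 hashes to 2; slot 2 is free -> place at 2.
741 hashes to 10; slot 10 is free -> place at 10.
941 hashes to 6; slot 6 is free -> place at 6.
261 hashes to 6; 6 taken -> place at 7.
142 hashes to 6; 6,7 taken -> place at 8.
108 hashes to 6; 6,7,8,9,10 taken -> place at 11.
45 hashes to 11; 11 taken -> place at 12.
397 hashes to 6; 6,7,8,9,10,11,12 taken -> place at 13.
175 hashes to 5; slot 5 is free -> place at 5.
Table: [., ., 461, ., ., 175, 941, 261, 142, 689, 741, 108, 45, 397, ., ., .]

6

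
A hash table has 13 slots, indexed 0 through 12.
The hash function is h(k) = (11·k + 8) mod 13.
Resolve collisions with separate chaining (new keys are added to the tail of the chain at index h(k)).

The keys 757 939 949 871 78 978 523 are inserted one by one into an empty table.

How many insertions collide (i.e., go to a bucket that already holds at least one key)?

5

757 → bucket 2
939 → bucket 2 (collision)
949 → bucket 8
871 → bucket 8 (collision)
78 → bucket 8 (collision)
978 → bucket 2 (collision)
523 → bucket 2 (collision)
Final buckets:
0: .
1: .
2: 757 -> 939 -> 978 -> 523
3: .
4: .
5: .
6: .
7: .
8: 949 -> 871 -> 78
9: .
10: .
11: .
12: .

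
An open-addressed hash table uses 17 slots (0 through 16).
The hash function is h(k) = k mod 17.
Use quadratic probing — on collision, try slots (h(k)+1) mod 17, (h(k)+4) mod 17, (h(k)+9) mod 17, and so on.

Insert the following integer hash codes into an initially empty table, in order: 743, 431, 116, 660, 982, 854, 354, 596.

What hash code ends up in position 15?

743: h=12 -> slot 12
431: h=6 -> slot 6
116: h=14 -> slot 14
660: h=14, probe 14,15 -> slot 15
982: h=13 -> slot 13
854: h=4 -> slot 4
354: h=14, probe 14,15,1 -> slot 1
596: h=1, probe 1,2 -> slot 2
Table: [—, 354, 596, —, 854, —, 431, —, —, —, —, —, 743, 982, 116, 660, —]

660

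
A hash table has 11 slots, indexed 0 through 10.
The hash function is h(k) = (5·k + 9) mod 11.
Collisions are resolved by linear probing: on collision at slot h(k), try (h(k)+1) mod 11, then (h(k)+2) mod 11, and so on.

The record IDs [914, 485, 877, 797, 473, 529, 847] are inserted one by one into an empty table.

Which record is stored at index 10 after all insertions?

847

Insert 914: h=3, slot 3 empty → index 3.
Insert 485: h=3, slot 3 occupied → index 4.
Insert 877: h=5, slot 5 empty → index 5.
Insert 797: h=1, slot 1 empty → index 1.
Insert 473: h=9, slot 9 empty → index 9.
Insert 529: h=3, slots 3,4,5 occupied → index 6.
Insert 847: h=9, slot 9 occupied → index 10.
Table: [., 797, ., 914, 485, 877, 529, ., ., 473, 847]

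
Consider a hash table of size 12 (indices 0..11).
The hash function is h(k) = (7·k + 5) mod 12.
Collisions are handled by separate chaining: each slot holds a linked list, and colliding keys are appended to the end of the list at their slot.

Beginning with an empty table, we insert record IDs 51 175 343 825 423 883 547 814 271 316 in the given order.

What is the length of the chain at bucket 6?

5

Insert 51: h=2, bucket 2 empty -> new chain.
Insert 175: h=6, bucket 6 empty -> new chain.
Insert 343: h=6, bucket 6 nonempty -> append to chain.
Insert 825: h=8, bucket 8 empty -> new chain.
Insert 423: h=2, bucket 2 nonempty -> append to chain.
Insert 883: h=6, bucket 6 nonempty -> append to chain.
Insert 547: h=6, bucket 6 nonempty -> append to chain.
Insert 814: h=3, bucket 3 empty -> new chain.
Insert 271: h=6, bucket 6 nonempty -> append to chain.
Insert 316: h=9, bucket 9 empty -> new chain.
Final buckets:
0: .
1: .
2: 51 -> 423
3: 814
4: .
5: .
6: 175 -> 343 -> 883 -> 547 -> 271
7: .
8: 825
9: 316
10: .
11: .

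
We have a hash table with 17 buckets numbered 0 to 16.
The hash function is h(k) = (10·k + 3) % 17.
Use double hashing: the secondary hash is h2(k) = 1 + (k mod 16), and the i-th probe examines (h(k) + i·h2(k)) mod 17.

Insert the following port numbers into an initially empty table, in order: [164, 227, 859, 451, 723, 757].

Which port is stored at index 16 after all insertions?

451

Insert 164: h=11, slot 11 empty -> index 11.
Insert 227: h=12, slot 12 empty -> index 12.
Insert 859: h=8, slot 8 empty -> index 8.
Insert 451: h=8, h2=4, slots 8,12 occupied -> index 16.
Insert 723: h=8, h2=4, slots 8,12,16 occupied -> index 3.
Insert 757: h=8, h2=6, slot 8 occupied -> index 14.
Table: [—, —, —, 723, —, —, —, —, 859, —, —, 164, 227, —, 757, —, 451]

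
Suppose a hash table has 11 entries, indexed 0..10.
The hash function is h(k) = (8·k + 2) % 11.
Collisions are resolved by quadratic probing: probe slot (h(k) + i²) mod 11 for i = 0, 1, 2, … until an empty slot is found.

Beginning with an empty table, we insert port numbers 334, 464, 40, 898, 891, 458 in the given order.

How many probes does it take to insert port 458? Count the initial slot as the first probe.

5

334: h=1 -> slot 1
464: h=7 -> slot 7
40: h=3 -> slot 3
898: h=3, probe 3,4 -> slot 4
891: h=2 -> slot 2
458: h=3, probe 3,4,7,1,8 -> slot 8
Table: [., 334, 891, 40, 898, ., ., 464, 458, ., .]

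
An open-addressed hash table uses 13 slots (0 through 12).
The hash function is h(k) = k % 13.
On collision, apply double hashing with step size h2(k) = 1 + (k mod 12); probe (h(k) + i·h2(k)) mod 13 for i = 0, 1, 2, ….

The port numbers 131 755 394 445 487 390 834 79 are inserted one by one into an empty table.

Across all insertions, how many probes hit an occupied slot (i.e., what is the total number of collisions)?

3

131 hashes to 1; slot 1 is free => place at 1.
755 hashes to 1, h2=12; 1 taken => place at 0.
394 hashes to 4; slot 4 is free => place at 4.
445 hashes to 3; slot 3 is free => place at 3.
487 hashes to 6; slot 6 is free => place at 6.
390 hashes to 0, h2=7; 0 taken => place at 7.
834 hashes to 2; slot 2 is free => place at 2.
79 hashes to 1, h2=8; 1 taken => place at 9.
Table: [755, 131, 834, 445, 394, ., 487, 390, ., 79, ., ., .]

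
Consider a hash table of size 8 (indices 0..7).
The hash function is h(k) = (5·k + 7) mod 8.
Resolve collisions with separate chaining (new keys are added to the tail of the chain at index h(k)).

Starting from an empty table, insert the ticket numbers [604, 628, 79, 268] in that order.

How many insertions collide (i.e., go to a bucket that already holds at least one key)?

604 → bucket 3
628 → bucket 3 (collision)
79 → bucket 2
268 → bucket 3 (collision)
Final buckets:
0: -
1: -
2: 79
3: 604 -> 628 -> 268
4: -
5: -
6: -
7: -

2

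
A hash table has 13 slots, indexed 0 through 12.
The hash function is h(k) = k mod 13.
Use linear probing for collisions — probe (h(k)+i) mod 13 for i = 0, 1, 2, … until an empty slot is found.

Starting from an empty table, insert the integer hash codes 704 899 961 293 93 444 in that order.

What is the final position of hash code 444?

5

Insert 704: h=2, slot 2 empty -> index 2.
Insert 899: h=2, slot 2 occupied -> index 3.
Insert 961: h=12, slot 12 empty -> index 12.
Insert 293: h=7, slot 7 empty -> index 7.
Insert 93: h=2, slots 2,3 occupied -> index 4.
Insert 444: h=2, slots 2,3,4 occupied -> index 5.
Table: [—, —, 704, 899, 93, 444, —, 293, —, —, —, —, 961]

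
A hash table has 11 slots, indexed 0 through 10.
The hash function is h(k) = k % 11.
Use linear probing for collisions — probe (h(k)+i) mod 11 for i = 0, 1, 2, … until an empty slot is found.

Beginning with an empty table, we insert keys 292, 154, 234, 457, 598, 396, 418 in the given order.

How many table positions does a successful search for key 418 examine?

292: h=6 -> slot 6
154: h=0 -> slot 0
234: h=3 -> slot 3
457: h=6, probe 6,7 -> slot 7
598: h=4 -> slot 4
396: h=0, probe 0,1 -> slot 1
418: h=0, probe 0,1,2 -> slot 2
Table: [154, 396, 418, 234, 598, ., 292, 457, ., ., .]
Lookup 418: h=0, probe 0,1,2 → found at 2.

3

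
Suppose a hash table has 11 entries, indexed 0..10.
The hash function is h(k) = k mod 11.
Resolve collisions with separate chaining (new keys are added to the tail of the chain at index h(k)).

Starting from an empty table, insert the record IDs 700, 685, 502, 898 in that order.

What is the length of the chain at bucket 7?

Insert 700: h=7, bucket 7 empty -> new chain.
Insert 685: h=3, bucket 3 empty -> new chain.
Insert 502: h=7, bucket 7 nonempty -> append to chain.
Insert 898: h=7, bucket 7 nonempty -> append to chain.
Final buckets:
0: .
1: .
2: .
3: 685
4: .
5: .
6: .
7: 700 -> 502 -> 898
8: .
9: .
10: .

3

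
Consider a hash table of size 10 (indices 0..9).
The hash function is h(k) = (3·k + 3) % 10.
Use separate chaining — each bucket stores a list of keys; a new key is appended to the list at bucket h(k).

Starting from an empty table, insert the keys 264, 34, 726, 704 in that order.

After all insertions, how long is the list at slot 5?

Insert 264: h=5, bucket 5 empty → new chain.
Insert 34: h=5, bucket 5 nonempty → append to chain.
Insert 726: h=1, bucket 1 empty → new chain.
Insert 704: h=5, bucket 5 nonempty → append to chain.
Final buckets:
0: .
1: 726
2: .
3: .
4: .
5: 264 -> 34 -> 704
6: .
7: .
8: .
9: .

3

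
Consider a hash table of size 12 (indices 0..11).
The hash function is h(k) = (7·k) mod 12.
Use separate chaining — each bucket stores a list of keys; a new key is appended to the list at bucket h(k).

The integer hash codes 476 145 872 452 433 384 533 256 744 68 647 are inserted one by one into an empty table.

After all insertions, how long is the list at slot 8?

Insert 476: h=8, bucket 8 empty → new chain.
Insert 145: h=7, bucket 7 empty → new chain.
Insert 872: h=8, bucket 8 nonempty → append to chain.
Insert 452: h=8, bucket 8 nonempty → append to chain.
Insert 433: h=7, bucket 7 nonempty → append to chain.
Insert 384: h=0, bucket 0 empty → new chain.
Insert 533: h=11, bucket 11 empty → new chain.
Insert 256: h=4, bucket 4 empty → new chain.
Insert 744: h=0, bucket 0 nonempty → append to chain.
Insert 68: h=8, bucket 8 nonempty → append to chain.
Insert 647: h=5, bucket 5 empty → new chain.
Final buckets:
0: 384 -> 744
1: —
2: —
3: —
4: 256
5: 647
6: —
7: 145 -> 433
8: 476 -> 872 -> 452 -> 68
9: —
10: —
11: 533

4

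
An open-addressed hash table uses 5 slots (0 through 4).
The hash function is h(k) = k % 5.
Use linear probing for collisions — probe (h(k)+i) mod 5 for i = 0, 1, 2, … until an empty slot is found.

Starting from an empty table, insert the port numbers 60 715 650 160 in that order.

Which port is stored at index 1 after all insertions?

Insert 60: h=0, slot 0 empty → index 0.
Insert 715: h=0, slot 0 occupied → index 1.
Insert 650: h=0, slots 0,1 occupied → index 2.
Insert 160: h=0, slots 0,1,2 occupied → index 3.
Table: [60, 715, 650, 160, —]

715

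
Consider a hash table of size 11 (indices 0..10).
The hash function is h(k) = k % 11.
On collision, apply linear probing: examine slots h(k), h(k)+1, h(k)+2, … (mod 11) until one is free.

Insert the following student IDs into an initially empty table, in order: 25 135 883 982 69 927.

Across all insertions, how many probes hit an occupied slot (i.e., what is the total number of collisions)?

25: h=3 → slot 3
135: h=3, probe 3,4 → slot 4
883: h=3, probe 3,4,5 → slot 5
982: h=3, probe 3,4,5,6 → slot 6
69: h=3, probe 3,4,5,6,7 → slot 7
927: h=3, probe 3,4,5,6,7,8 → slot 8
Table: [—, —, —, 25, 135, 883, 982, 69, 927, —, —]

15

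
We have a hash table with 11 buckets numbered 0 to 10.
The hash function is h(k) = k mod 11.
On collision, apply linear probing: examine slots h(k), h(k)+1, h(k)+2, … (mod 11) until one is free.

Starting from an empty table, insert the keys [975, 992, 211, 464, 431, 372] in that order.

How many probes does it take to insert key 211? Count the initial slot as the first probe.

975: h=7 => slot 7
992: h=2 => slot 2
211: h=2, probe 2,3 => slot 3
464: h=2, probe 2,3,4 => slot 4
431: h=2, probe 2,3,4,5 => slot 5
372: h=9 => slot 9
Table: [_, _, 992, 211, 464, 431, _, 975, _, 372, _]

2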